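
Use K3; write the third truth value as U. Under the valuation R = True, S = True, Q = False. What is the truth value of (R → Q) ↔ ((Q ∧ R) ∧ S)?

R → Q = True → False = False
Q ∧ R = False ∧ True = False
(Q ∧ R) ∧ S = False ∧ True = False
(R → Q) ↔ ((Q ∧ R) ∧ S) = False ↔ False = True

True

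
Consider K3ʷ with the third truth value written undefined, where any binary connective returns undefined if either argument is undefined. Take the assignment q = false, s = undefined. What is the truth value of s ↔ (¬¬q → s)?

¬q = ¬false = true
¬¬q = ¬true = false
¬¬q → s = false → undefined = undefined  [any arg is the third value ⇒ result is the third value]
s ↔ (¬¬q → s) = undefined ↔ undefined = undefined

undefined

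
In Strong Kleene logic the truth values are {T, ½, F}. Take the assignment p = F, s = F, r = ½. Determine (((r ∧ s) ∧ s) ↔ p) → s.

r ∧ s = ½ ∧ F = F
(r ∧ s) ∧ s = F ∧ F = F
((r ∧ s) ∧ s) ↔ p = F ↔ F = T
(((r ∧ s) ∧ s) ↔ p) → s = T → F = F

F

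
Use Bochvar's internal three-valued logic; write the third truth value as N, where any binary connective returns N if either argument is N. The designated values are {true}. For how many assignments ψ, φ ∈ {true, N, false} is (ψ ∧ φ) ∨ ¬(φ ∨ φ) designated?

Designated under: (ψ=true, φ=true); (ψ=true, φ=false); (ψ=false, φ=false).

3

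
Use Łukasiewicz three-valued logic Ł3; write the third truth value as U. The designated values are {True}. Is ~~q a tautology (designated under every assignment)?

No

Countermodel: q=U gives U, which is not designated.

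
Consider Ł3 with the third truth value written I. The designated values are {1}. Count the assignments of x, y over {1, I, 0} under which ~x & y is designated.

Designated under: (x=0, y=1).

1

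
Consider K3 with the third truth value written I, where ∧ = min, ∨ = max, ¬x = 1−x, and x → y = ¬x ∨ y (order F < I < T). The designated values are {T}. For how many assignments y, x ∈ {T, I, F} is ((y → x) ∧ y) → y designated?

Of the 9 assignments, 6 give a value in {T}.

6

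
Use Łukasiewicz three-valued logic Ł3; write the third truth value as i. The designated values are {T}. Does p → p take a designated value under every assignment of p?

Yes

Every assignment of p over {T, i, F} gives a value in {T}.
In particular, with p=i: p → p = T.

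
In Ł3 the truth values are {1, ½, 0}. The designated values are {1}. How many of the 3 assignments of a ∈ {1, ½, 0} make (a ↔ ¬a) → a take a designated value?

2

a=1: 1 ✓
a=½: ½ ·
a=0: 1 ✓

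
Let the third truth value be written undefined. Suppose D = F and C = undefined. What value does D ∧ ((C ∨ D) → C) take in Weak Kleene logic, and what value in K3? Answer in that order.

undefined; F

In Weak Kleene logic: C ∨ D = undefined ∨ F = undefined
(C ∨ D) → C = undefined → undefined = undefined  [any arg is the third value ⇒ result is the third value]
D ∧ ((C ∨ D) → C) = F ∧ undefined = undefined
In K3: C ∨ D = undefined ∨ F = undefined
(C ∨ D) → C = undefined → undefined = undefined  [¬undefined ∨ undefined]
D ∧ ((C ∨ D) → C) = F ∧ undefined = F
They differ because Weak Kleene logic and K3 treat undefined differently under the binary connectives.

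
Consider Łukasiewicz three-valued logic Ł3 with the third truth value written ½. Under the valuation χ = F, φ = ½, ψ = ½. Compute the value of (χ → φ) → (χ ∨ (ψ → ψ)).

T

χ → φ = F → ½ = T  [min(1, 1−0+½)]
ψ → ψ = ½ → ½ = T
χ ∨ (ψ → ψ) = F ∨ T = T
(χ → φ) → (χ ∨ (ψ → ψ)) = T → T = T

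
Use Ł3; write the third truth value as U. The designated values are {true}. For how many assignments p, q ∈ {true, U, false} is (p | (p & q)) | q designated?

5

Of the 9 assignments, 5 give a value in {true}.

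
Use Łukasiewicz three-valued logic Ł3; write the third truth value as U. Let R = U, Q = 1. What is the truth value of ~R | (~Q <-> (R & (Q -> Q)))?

U

~R = ~U = U
~Q = ~1 = 0
Q -> Q = 1 -> 1 = 1
R & (Q -> Q) = U & 1 = U
~Q <-> (R & (Q -> Q)) = 0 <-> U = U
~R | (~Q <-> (R & (Q -> Q))) = U | U = U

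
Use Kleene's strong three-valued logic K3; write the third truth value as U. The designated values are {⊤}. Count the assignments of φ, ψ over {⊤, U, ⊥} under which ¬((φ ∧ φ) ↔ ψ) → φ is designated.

4

Designated under: (φ=⊤, ψ=⊤); (φ=⊤, ψ=U); (φ=⊤, ψ=⊥); (φ=⊥, ψ=⊥).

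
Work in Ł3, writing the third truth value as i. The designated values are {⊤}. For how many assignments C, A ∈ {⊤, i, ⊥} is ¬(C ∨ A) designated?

1

Designated under: (C=⊥, A=⊥).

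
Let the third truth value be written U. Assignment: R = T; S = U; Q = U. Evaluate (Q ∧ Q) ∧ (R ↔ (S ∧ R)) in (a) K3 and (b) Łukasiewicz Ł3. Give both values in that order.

In K3: Q ∧ Q = U ∧ U = U
S ∧ R = U ∧ T = U
R ↔ (S ∧ R) = T ↔ U = U
(Q ∧ Q) ∧ (R ↔ (S ∧ R)) = U ∧ U = U
In Łukasiewicz Ł3: Q ∧ Q = U ∧ U = U
S ∧ R = U ∧ T = U
R ↔ (S ∧ R) = T ↔ U = U
(Q ∧ Q) ∧ (R ↔ (S ∧ R)) = U ∧ U = U

U; U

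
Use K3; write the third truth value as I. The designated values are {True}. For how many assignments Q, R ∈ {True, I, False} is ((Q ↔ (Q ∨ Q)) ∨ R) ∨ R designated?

7

Of the 9 assignments, 7 give a value in {True}.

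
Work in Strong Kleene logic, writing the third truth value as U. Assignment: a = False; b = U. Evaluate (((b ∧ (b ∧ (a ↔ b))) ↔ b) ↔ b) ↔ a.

U

a ↔ b = False ↔ U = U
b ∧ (a ↔ b) = U ∧ U = U
b ∧ (b ∧ (a ↔ b)) = U ∧ U = U
(b ∧ (b ∧ (a ↔ b))) ↔ b = U ↔ U = U
((b ∧ (b ∧ (a ↔ b))) ↔ b) ↔ b = U ↔ U = U
(((b ∧ (b ∧ (a ↔ b))) ↔ b) ↔ b) ↔ a = U ↔ False = U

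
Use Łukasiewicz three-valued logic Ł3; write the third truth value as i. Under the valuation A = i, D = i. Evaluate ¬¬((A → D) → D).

A → D = i → i = 1  [min(1, 1−½+½)]
(A → D) → D = 1 → i = i
¬((A → D) → D) = ¬i = i
¬¬((A → D) → D) = ¬i = i

i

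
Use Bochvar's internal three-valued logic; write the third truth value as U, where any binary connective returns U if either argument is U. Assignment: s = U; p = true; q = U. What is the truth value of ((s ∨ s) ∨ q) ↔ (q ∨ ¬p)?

U

s ∨ s = U ∨ U = U
(s ∨ s) ∨ q = U ∨ U = U
¬p = ¬true = false
q ∨ ¬p = U ∨ false = U
((s ∨ s) ∨ q) ↔ (q ∨ ¬p) = U ↔ U = U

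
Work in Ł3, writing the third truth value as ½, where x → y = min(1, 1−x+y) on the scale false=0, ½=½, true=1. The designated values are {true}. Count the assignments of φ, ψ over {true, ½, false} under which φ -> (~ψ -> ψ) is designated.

Of the 9 assignments, 7 give a value in {true}.

7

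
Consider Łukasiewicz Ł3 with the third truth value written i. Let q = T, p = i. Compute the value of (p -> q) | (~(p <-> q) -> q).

p -> q = i -> T = T  [min(1, 1−½+1)]
p <-> q = i <-> T = i
~(p <-> q) = ~i = i
~(p <-> q) -> q = i -> T = T
(p -> q) | (~(p <-> q) -> q) = T | T = T

T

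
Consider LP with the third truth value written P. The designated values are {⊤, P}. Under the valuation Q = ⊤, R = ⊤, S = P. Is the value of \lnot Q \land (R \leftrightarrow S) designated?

\lnot Q = \lnot ⊤ = ⊥
R \leftrightarrow S = ⊤ \leftrightarrow P = P
\lnot Q \land (R \leftrightarrow S) = ⊥ \land P = ⊥
⊥ ∉ {⊤, P}.

No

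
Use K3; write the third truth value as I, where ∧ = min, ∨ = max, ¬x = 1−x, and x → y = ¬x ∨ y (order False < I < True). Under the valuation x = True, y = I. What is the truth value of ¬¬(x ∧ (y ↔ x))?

I

y ↔ x = I ↔ True = I
x ∧ (y ↔ x) = True ∧ I = I
¬(x ∧ (y ↔ x)) = ¬I = I
¬¬(x ∧ (y ↔ x)) = ¬I = I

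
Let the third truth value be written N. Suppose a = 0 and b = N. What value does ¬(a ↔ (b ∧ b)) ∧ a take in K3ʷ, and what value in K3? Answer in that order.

N; 0

In K3ʷ: b ∧ b = N ∧ N = N
a ↔ (b ∧ b) = 0 ↔ N = N
¬(a ↔ (b ∧ b)) = ¬N = N
¬(a ↔ (b ∧ b)) ∧ a = N ∧ 0 = N
In K3: b ∧ b = N ∧ N = N
a ↔ (b ∧ b) = 0 ↔ N = N
¬(a ↔ (b ∧ b)) = ¬N = N
¬(a ↔ (b ∧ b)) ∧ a = N ∧ 0 = 0
They differ because K3ʷ and K3 treat N differently under the binary connectives.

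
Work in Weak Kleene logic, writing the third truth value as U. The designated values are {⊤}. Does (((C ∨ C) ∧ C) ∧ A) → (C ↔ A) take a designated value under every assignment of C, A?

Countermodel: C=⊤, A=U gives U, which is not designated.

No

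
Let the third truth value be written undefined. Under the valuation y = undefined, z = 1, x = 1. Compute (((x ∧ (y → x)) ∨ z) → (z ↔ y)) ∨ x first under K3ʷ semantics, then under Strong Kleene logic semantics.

In K3ʷ: y → x = undefined → 1 = undefined  [any arg is the third value ⇒ result is the third value]
x ∧ (y → x) = 1 ∧ undefined = undefined
(x ∧ (y → x)) ∨ z = undefined ∨ 1 = undefined
z ↔ y = 1 ↔ undefined = undefined
((x ∧ (y → x)) ∨ z) → (z ↔ y) = undefined → undefined = undefined
(((x ∧ (y → x)) ∨ z) → (z ↔ y)) ∨ x = undefined ∨ 1 = undefined
In Strong Kleene logic: y → x = undefined → 1 = 1
x ∧ (y → x) = 1 ∧ 1 = 1
(x ∧ (y → x)) ∨ z = 1 ∨ 1 = 1
z ↔ y = 1 ↔ undefined = undefined
((x ∧ (y → x)) ∨ z) → (z ↔ y) = 1 → undefined = undefined
(((x ∧ (y → x)) ∨ z) → (z ↔ y)) ∨ x = undefined ∨ 1 = 1
They differ because K3ʷ and Strong Kleene logic treat undefined differently under the binary connectives.

undefined; 1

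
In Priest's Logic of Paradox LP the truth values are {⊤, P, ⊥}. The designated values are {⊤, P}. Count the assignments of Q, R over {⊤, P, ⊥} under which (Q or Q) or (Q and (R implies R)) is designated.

Of the 9 assignments, 6 give a value in {⊤, P}.

6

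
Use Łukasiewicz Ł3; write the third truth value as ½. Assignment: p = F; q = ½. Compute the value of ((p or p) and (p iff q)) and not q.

p or p = F or F = F
p iff q = F iff ½ = ½  [1 − |0−½|]
(p or p) and (p iff q) = F and ½ = F
not q = not ½ = ½
((p or p) and (p iff q)) and not q = F and ½ = F

F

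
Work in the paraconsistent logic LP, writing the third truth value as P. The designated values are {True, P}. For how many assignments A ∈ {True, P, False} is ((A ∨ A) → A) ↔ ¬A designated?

2

A=True: False ·
A=P: P ✓
A=False: True ✓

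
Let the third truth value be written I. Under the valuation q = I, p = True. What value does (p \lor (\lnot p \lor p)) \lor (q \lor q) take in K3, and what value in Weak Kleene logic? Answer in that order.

True; I

In K3: \lnot p = \lnot True = False
\lnot p \lor p = False \lor True = True
p \lor (\lnot p \lor p) = True \lor True = True
q \lor q = I \lor I = I
(p \lor (\lnot p \lor p)) \lor (q \lor q) = True \lor I = True
In Weak Kleene logic: \lnot p = \lnot True = False
\lnot p \lor p = False \lor True = True
p \lor (\lnot p \lor p) = True \lor True = True
q \lor q = I \lor I = I
(p \lor (\lnot p \lor p)) \lor (q \lor q) = True \lor I = I
They differ because K3 and Weak Kleene logic treat I differently under the binary connectives.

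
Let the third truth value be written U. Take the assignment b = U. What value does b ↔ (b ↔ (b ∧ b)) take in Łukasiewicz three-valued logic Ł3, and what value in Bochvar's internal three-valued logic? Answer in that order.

U; U

In Łukasiewicz three-valued logic Ł3: b ∧ b = U ∧ U = U
b ↔ (b ∧ b) = U ↔ U = 1
b ↔ (b ↔ (b ∧ b)) = U ↔ 1 = U
In Bochvar's internal three-valued logic: b ∧ b = U ∧ U = U
b ↔ (b ∧ b) = U ↔ U = U
b ↔ (b ↔ (b ∧ b)) = U ↔ U = U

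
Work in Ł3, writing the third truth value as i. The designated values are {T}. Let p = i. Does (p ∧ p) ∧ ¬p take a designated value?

No

p ∧ p = i ∧ i = i
¬p = ¬i = i
(p ∧ p) ∧ ¬p = i ∧ i = i
i ∉ {T}.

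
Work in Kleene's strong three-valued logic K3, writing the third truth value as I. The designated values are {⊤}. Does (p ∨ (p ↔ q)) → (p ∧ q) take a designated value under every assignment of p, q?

Countermodel: p=⊤, q=I gives I, which is not designated.

No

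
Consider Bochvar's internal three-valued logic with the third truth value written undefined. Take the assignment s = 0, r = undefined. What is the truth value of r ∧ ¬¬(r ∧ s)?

undefined

r ∧ s = undefined ∧ 0 = undefined
¬(r ∧ s) = ¬undefined = undefined
¬¬(r ∧ s) = ¬undefined = undefined
r ∧ ¬¬(r ∧ s) = undefined ∧ undefined = undefined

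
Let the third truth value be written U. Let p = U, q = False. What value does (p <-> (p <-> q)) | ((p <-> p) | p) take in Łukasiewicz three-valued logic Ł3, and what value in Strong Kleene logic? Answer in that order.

True; U

In Łukasiewicz three-valued logic Ł3: p <-> q = U <-> False = U
p <-> (p <-> q) = U <-> U = True
p <-> p = U <-> U = True
(p <-> p) | p = True | U = True
(p <-> (p <-> q)) | ((p <-> p) | p) = True | True = True
In Strong Kleene logic: p <-> q = U <-> False = U
p <-> (p <-> q) = U <-> U = U
p <-> p = U <-> U = U
(p <-> p) | p = U | U = U
(p <-> (p <-> q)) | ((p <-> p) | p) = U | U = U
They differ because Łukasiewicz three-valued logic Ł3 and Strong Kleene logic treat U differently under implication.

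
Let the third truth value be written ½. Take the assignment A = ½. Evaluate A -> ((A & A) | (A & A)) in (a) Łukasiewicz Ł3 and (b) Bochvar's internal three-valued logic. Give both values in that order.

True; ½

In Łukasiewicz Ł3: A & A = ½ & ½ = ½
A & A = ½ & ½ = ½
(A & A) | (A & A) = ½ | ½ = ½
A -> ((A & A) | (A & A)) = ½ -> ½ = True  [min(1, 1−½+½)]
In Bochvar's internal three-valued logic: A & A = ½ & ½ = ½
A & A = ½ & ½ = ½
(A & A) | (A & A) = ½ | ½ = ½
A -> ((A & A) | (A & A)) = ½ -> ½ = ½
They differ because Łukasiewicz Ł3 and Bochvar's internal three-valued logic treat ½ differently under the binary connectives.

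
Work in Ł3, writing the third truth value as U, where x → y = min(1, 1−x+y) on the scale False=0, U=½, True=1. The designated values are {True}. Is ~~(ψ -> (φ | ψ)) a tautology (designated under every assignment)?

Every assignment of ψ, φ over {True, U, False} gives a value in {True}.
In particular, with ψ=U, φ=U: ~~(ψ -> (φ | ψ)) = True.

Yes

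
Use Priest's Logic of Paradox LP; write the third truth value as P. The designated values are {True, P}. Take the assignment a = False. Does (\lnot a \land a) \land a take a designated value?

\lnot a = \lnot False = True
\lnot a \land a = True \land False = False
(\lnot a \land a) \land a = False \land False = False
False ∉ {True, P}.

No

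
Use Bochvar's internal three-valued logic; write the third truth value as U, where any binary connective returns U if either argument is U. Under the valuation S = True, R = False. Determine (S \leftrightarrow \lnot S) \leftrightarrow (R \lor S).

False

\lnot S = \lnot True = False
S \leftrightarrow \lnot S = True \leftrightarrow False = False
R \lor S = False \lor True = True
(S \leftrightarrow \lnot S) \leftrightarrow (R \lor S) = False \leftrightarrow True = False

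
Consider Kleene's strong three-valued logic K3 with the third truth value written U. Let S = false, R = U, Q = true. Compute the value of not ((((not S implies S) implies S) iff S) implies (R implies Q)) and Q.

false

not S = not false = true
not S implies S = true implies false = false
(not S implies S) implies S = false implies false = true
((not S implies S) implies S) iff S = true iff false = false
R implies Q = U implies true = true
(((not S implies S) implies S) iff S) implies (R implies Q) = false implies true = true
not ((((not S implies S) implies S) iff S) implies (R implies Q)) = not true = false
not ((((not S implies S) implies S) iff S) implies (R implies Q)) and Q = false and true = false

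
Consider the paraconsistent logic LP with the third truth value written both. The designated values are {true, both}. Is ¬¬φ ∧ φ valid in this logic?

No

Countermodel: φ=false gives false, which is not designated.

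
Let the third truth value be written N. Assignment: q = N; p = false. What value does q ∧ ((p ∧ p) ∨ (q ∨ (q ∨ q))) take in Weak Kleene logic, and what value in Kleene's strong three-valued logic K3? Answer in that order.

N; N

In Weak Kleene logic: p ∧ p = false ∧ false = false
q ∨ q = N ∨ N = N
q ∨ (q ∨ q) = N ∨ N = N
(p ∧ p) ∨ (q ∨ (q ∨ q)) = false ∨ N = N
q ∧ ((p ∧ p) ∨ (q ∨ (q ∨ q))) = N ∧ N = N
In Kleene's strong three-valued logic K3: p ∧ p = false ∧ false = false
q ∨ q = N ∨ N = N
q ∨ (q ∨ q) = N ∨ N = N
(p ∧ p) ∨ (q ∨ (q ∨ q)) = false ∨ N = N
q ∧ ((p ∧ p) ∨ (q ∨ (q ∨ q))) = N ∧ N = N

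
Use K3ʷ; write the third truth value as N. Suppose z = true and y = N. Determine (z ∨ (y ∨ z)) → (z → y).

y ∨ z = N ∨ true = N
z ∨ (y ∨ z) = true ∨ N = N
z → y = true → N = N  [any arg is the third value ⇒ result is the third value]
(z ∨ (y ∨ z)) → (z → y) = N → N = N

N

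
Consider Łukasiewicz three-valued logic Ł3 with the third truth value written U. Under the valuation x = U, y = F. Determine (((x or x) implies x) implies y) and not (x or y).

x or x = U or U = U
(x or x) implies x = U implies U = T
((x or x) implies x) implies y = T implies F = F
x or y = U or F = U
not (x or y) = not U = U
(((x or x) implies x) implies y) and not (x or y) = F and U = F

F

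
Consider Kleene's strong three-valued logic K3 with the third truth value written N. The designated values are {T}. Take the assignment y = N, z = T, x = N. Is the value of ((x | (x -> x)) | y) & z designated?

x -> x = N -> N = N  [~N | N]
x | (x -> x) = N | N = N
(x | (x -> x)) | y = N | N = N
((x | (x -> x)) | y) & z = N & T = N
N ∉ {T}.

No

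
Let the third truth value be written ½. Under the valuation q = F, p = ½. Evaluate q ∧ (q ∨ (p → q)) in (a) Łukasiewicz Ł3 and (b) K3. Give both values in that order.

In Łukasiewicz Ł3: p → q = ½ → F = ½  [min(1, 1−½+0)]
q ∨ (p → q) = F ∨ ½ = ½
q ∧ (q ∨ (p → q)) = F ∧ ½ = F
In K3: p → q = ½ → F = ½  [¬½ ∨ F]
q ∨ (p → q) = F ∨ ½ = ½
q ∧ (q ∨ (p → q)) = F ∧ ½ = F

F; F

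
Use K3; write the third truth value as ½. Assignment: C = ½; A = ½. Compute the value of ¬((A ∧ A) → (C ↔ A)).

A ∧ A = ½ ∧ ½ = ½
C ↔ A = ½ ↔ ½ = ½
(A ∧ A) → (C ↔ A) = ½ → ½ = ½
¬((A ∧ A) → (C ↔ A)) = ¬½ = ½

½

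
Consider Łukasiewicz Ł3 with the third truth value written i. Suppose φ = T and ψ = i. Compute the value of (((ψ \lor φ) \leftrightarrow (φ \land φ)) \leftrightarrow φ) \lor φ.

ψ \lor φ = i \lor T = T
φ \land φ = T \land T = T
(ψ \lor φ) \leftrightarrow (φ \land φ) = T \leftrightarrow T = T
((ψ \lor φ) \leftrightarrow (φ \land φ)) \leftrightarrow φ = T \leftrightarrow T = T
(((ψ \lor φ) \leftrightarrow (φ \land φ)) \leftrightarrow φ) \lor φ = T \lor T = T

T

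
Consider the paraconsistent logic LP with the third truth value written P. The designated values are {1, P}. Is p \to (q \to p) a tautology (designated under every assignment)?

Every assignment of p, q over {1, P, 0} gives a value in {1, P}.
In particular, with p=P, q=P: p \to (q \to p) = P.

Yes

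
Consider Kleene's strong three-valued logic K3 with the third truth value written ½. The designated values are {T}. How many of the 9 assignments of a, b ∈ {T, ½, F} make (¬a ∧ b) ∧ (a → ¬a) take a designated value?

Designated under: (a=F, b=T).

1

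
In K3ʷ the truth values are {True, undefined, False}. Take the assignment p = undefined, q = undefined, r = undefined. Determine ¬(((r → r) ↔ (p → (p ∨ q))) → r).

r → r = undefined → undefined = undefined
p ∨ q = undefined ∨ undefined = undefined
p → (p ∨ q) = undefined → undefined = undefined
(r → r) ↔ (p → (p ∨ q)) = undefined ↔ undefined = undefined
((r → r) ↔ (p → (p ∨ q))) → r = undefined → undefined = undefined
¬(((r → r) ↔ (p → (p ∨ q))) → r) = ¬undefined = undefined

undefined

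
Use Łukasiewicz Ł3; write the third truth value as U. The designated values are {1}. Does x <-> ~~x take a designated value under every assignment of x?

Every assignment of x over {1, U, 0} gives a value in {1}.
In particular, with x=U: x <-> ~~x = 1.

Yes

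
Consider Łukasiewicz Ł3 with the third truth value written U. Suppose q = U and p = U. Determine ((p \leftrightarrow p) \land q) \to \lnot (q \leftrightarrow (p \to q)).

p \leftrightarrow p = U \leftrightarrow U = true  [1 − |½−½|]
(p \leftrightarrow p) \land q = true \land U = U
p \to q = U \to U = true
q \leftrightarrow (p \to q) = U \leftrightarrow true = U
\lnot (q \leftrightarrow (p \to q)) = \lnot U = U
((p \leftrightarrow p) \land q) \to \lnot (q \leftrightarrow (p \to q)) = U \to U = true

true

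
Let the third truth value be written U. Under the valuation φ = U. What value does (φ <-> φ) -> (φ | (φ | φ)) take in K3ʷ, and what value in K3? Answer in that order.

In K3ʷ: φ <-> φ = U <-> U = U
φ | φ = U | U = U
φ | (φ | φ) = U | U = U
(φ <-> φ) -> (φ | (φ | φ)) = U -> U = U
In K3: φ <-> φ = U <-> U = U
φ | φ = U | U = U
φ | (φ | φ) = U | U = U
(φ <-> φ) -> (φ | (φ | φ)) = U -> U = U  [~U | U]

U; U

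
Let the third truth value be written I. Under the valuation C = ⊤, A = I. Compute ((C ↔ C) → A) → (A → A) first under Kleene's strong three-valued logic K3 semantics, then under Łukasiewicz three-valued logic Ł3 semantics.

In Kleene's strong three-valued logic K3: C ↔ C = ⊤ ↔ ⊤ = ⊤
(C ↔ C) → A = ⊤ → I = I  [¬⊤ ∨ I]
A → A = I → I = I
((C ↔ C) → A) → (A → A) = I → I = I
In Łukasiewicz three-valued logic Ł3: C ↔ C = ⊤ ↔ ⊤ = ⊤
(C ↔ C) → A = ⊤ → I = I  [min(1, 1−1+½)]
A → A = I → I = ⊤
((C ↔ C) → A) → (A → A) = I → ⊤ = ⊤
They differ because Kleene's strong three-valued logic K3 and Łukasiewicz three-valued logic Ł3 treat I differently under implication.

I; ⊤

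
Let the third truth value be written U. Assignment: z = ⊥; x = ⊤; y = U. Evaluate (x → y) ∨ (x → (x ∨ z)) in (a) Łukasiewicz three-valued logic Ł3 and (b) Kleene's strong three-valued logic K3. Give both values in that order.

In Łukasiewicz three-valued logic Ł3: x → y = ⊤ → U = U  [min(1, 1−1+½)]
x ∨ z = ⊤ ∨ ⊥ = ⊤
x → (x ∨ z) = ⊤ → ⊤ = ⊤
(x → y) ∨ (x → (x ∨ z)) = U ∨ ⊤ = ⊤
In Kleene's strong three-valued logic K3: x → y = ⊤ → U = U  [¬⊤ ∨ U]
x ∨ z = ⊤ ∨ ⊥ = ⊤
x → (x ∨ z) = ⊤ → ⊤ = ⊤
(x → y) ∨ (x → (x ∨ z)) = U ∨ ⊤ = ⊤

⊤; ⊤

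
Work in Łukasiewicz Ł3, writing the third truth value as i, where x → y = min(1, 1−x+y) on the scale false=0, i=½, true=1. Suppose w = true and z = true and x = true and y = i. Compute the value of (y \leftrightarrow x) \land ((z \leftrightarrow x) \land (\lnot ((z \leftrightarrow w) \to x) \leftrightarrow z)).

y \leftrightarrow x = i \leftrightarrow true = i  [1 − |½−1|]
z \leftrightarrow x = true \leftrightarrow true = true
z \leftrightarrow w = true \leftrightarrow true = true
(z \leftrightarrow w) \to x = true \to true = true
\lnot ((z \leftrightarrow w) \to x) = \lnot true = false
\lnot ((z \leftrightarrow w) \to x) \leftrightarrow z = false \leftrightarrow true = false
(z \leftrightarrow x) \land (\lnot ((z \leftrightarrow w) \to x) \leftrightarrow z) = true \land false = false
(y \leftrightarrow x) \land ((z \leftrightarrow x) \land (\lnot ((z \leftrightarrow w) \to x) \leftrightarrow z)) = i \land false = false

false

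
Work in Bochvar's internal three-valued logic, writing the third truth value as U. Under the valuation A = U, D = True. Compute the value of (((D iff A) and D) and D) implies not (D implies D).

U

D iff A = True iff U = U
(D iff A) and D = U and True = U
((D iff A) and D) and D = U and True = U
D implies D = True implies True = True
not (D implies D) = not True = False
(((D iff A) and D) and D) implies not (D implies D) = U implies False = U  [any arg is the third value ⇒ result is the third value]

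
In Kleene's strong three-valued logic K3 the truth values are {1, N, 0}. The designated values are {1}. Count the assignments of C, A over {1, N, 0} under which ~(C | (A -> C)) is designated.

1

Designated under: (C=0, A=1).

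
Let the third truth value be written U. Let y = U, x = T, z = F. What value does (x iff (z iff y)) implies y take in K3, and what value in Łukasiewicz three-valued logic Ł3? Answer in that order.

U; T

In K3: z iff y = F iff U = U
x iff (z iff y) = T iff U = U
(x iff (z iff y)) implies y = U implies U = U  [not U or U]
In Łukasiewicz three-valued logic Ł3: z iff y = F iff U = U  [1 − |0−½|]
x iff (z iff y) = T iff U = U
(x iff (z iff y)) implies y = U implies U = T
They differ because K3 and Łukasiewicz three-valued logic Ł3 treat U differently under implication.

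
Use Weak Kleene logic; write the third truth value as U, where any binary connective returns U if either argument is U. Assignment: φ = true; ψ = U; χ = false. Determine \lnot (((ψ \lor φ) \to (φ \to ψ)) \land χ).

U

ψ \lor φ = U \lor true = U
φ \to ψ = true \to U = U
(ψ \lor φ) \to (φ \to ψ) = U \to U = U
((ψ \lor φ) \to (φ \to ψ)) \land χ = U \land false = U
\lnot (((ψ \lor φ) \to (φ \to ψ)) \land χ) = \lnot U = U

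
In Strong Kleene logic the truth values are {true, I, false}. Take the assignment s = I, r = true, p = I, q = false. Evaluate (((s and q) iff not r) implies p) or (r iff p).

s and q = I and false = false
not r = not true = false
(s and q) iff not r = false iff false = true
((s and q) iff not r) implies p = true implies I = I  [not true or I]
r iff p = true iff I = I
(((s and q) iff not r) implies p) or (r iff p) = I or I = I

I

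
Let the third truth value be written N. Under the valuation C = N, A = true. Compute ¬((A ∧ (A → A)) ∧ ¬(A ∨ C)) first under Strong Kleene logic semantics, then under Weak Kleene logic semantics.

true; N

In Strong Kleene logic: A → A = true → true = true
A ∧ (A → A) = true ∧ true = true
A ∨ C = true ∨ N = true
¬(A ∨ C) = ¬true = false
(A ∧ (A → A)) ∧ ¬(A ∨ C) = true ∧ false = false
¬((A ∧ (A → A)) ∧ ¬(A ∨ C)) = ¬false = true
In Weak Kleene logic: A → A = true → true = true
A ∧ (A → A) = true ∧ true = true
A ∨ C = true ∨ N = N
¬(A ∨ C) = ¬N = N
(A ∧ (A → A)) ∧ ¬(A ∨ C) = true ∧ N = N
¬((A ∧ (A → A)) ∧ ¬(A ∨ C)) = ¬N = N
They differ because Strong Kleene logic and Weak Kleene logic treat N differently under the binary connectives.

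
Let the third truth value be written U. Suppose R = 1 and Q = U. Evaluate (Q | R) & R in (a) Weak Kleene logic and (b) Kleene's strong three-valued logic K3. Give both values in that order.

In Weak Kleene logic: Q | R = U | 1 = U
(Q | R) & R = U & 1 = U
In Kleene's strong three-valued logic K3: Q | R = U | 1 = 1
(Q | R) & R = 1 & 1 = 1
They differ because Weak Kleene logic and Kleene's strong three-valued logic K3 treat U differently under the binary connectives.

U; 1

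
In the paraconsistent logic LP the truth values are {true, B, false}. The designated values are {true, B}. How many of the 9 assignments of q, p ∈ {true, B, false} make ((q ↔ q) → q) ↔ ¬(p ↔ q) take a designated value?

Of the 9 assignments, 7 give a value in {true, B}.

7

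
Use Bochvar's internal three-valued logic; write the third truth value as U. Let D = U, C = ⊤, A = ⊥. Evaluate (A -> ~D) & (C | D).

U

~D = ~U = U
A -> ~D = ⊥ -> U = U
C | D = ⊤ | U = U
(A -> ~D) & (C | D) = U & U = U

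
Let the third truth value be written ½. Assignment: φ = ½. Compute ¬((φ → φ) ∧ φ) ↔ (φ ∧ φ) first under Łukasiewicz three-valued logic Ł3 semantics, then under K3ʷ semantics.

T; ½

In Łukasiewicz three-valued logic Ł3: φ → φ = ½ → ½ = T  [min(1, 1−½+½)]
(φ → φ) ∧ φ = T ∧ ½ = ½
¬((φ → φ) ∧ φ) = ¬½ = ½
φ ∧ φ = ½ ∧ ½ = ½
¬((φ → φ) ∧ φ) ↔ (φ ∧ φ) = ½ ↔ ½ = T
In K3ʷ: φ → φ = ½ → ½ = ½
(φ → φ) ∧ φ = ½ ∧ ½ = ½
¬((φ → φ) ∧ φ) = ¬½ = ½
φ ∧ φ = ½ ∧ ½ = ½
¬((φ → φ) ∧ φ) ↔ (φ ∧ φ) = ½ ↔ ½ = ½
They differ because Łukasiewicz three-valued logic Ł3 and K3ʷ treat ½ differently under the binary connectives.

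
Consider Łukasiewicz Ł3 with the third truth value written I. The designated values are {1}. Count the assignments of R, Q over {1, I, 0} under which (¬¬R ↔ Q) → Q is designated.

Of the 9 assignments, 6 give a value in {1}.

6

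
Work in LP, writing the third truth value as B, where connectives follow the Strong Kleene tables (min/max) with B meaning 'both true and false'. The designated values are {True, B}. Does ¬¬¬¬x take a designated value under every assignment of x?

Countermodel: x=False gives False, which is not designated.

No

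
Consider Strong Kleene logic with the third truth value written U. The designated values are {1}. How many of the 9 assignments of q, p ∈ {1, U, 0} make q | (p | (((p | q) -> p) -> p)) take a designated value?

Of the 9 assignments, 5 give a value in {1}.

5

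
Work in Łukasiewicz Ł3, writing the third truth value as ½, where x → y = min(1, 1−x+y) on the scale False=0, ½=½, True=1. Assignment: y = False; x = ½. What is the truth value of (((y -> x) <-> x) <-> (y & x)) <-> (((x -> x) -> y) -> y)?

y -> x = False -> ½ = True  [min(1, 1−0+½)]
(y -> x) <-> x = True <-> ½ = ½
y & x = False & ½ = False
((y -> x) <-> x) <-> (y & x) = ½ <-> False = ½
x -> x = ½ -> ½ = True
(x -> x) -> y = True -> False = False
((x -> x) -> y) -> y = False -> False = True
(((y -> x) <-> x) <-> (y & x)) <-> (((x -> x) -> y) -> y) = ½ <-> True = ½

½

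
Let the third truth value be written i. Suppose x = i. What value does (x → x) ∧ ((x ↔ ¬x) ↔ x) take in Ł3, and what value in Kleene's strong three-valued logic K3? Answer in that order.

In Ł3: x → x = i → i = 1
¬x = ¬i = i
x ↔ ¬x = i ↔ i = 1
(x ↔ ¬x) ↔ x = 1 ↔ i = i
(x → x) ∧ ((x ↔ ¬x) ↔ x) = 1 ∧ i = i
In Kleene's strong three-valued logic K3: x → x = i → i = i  [¬i ∨ i]
¬x = ¬i = i
x ↔ ¬x = i ↔ i = i
(x ↔ ¬x) ↔ x = i ↔ i = i
(x → x) ∧ ((x ↔ ¬x) ↔ x) = i ∧ i = i

i; i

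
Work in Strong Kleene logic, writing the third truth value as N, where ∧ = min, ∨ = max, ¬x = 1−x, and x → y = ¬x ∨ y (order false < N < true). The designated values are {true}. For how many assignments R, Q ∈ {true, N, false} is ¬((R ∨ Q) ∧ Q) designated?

3

Designated under: (R=true, Q=false); (R=N, Q=false); (R=false, Q=false).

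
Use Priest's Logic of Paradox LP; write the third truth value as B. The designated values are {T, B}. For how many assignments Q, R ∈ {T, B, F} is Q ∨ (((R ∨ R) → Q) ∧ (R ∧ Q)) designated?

6

Of the 9 assignments, 6 give a value in {T, B}.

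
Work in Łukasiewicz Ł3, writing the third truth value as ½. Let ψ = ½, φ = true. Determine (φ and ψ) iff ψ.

true

φ and ψ = true and ½ = ½
(φ and ψ) iff ψ = ½ iff ½ = true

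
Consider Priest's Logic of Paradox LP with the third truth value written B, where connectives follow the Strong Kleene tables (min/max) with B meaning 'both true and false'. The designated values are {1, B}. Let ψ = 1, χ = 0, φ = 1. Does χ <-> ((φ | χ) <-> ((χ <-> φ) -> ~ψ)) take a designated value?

φ | χ = 1 | 0 = 1
χ <-> φ = 0 <-> 1 = 0
~ψ = ~1 = 0
(χ <-> φ) -> ~ψ = 0 -> 0 = 1
(φ | χ) <-> ((χ <-> φ) -> ~ψ) = 1 <-> 1 = 1
χ <-> ((φ | χ) <-> ((χ <-> φ) -> ~ψ)) = 0 <-> 1 = 0
0 ∉ {1, B}.

No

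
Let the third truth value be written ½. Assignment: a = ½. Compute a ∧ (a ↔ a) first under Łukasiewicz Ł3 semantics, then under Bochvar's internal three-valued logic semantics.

½; ½

In Łukasiewicz Ł3: a ↔ a = ½ ↔ ½ = 1  [1 − |½−½|]
a ∧ (a ↔ a) = ½ ∧ 1 = ½
In Bochvar's internal three-valued logic: a ↔ a = ½ ↔ ½ = ½
a ∧ (a ↔ a) = ½ ∧ ½ = ½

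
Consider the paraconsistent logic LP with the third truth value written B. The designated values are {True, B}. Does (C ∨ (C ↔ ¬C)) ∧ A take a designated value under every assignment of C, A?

No

Countermodel: C=True, A=False gives False, which is not designated.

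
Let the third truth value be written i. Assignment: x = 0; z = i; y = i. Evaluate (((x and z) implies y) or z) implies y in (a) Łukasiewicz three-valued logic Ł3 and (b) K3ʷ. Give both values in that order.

i; i

In Łukasiewicz three-valued logic Ł3: x and z = 0 and i = 0
(x and z) implies y = 0 implies i = 1
((x and z) implies y) or z = 1 or i = 1
(((x and z) implies y) or z) implies y = 1 implies i = i
In K3ʷ: x and z = 0 and i = i
(x and z) implies y = i implies i = i  [any arg is the third value ⇒ result is the third value]
((x and z) implies y) or z = i or i = i
(((x and z) implies y) or z) implies y = i implies i = i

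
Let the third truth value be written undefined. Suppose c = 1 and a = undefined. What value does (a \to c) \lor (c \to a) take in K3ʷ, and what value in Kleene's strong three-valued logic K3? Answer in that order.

undefined; 1

In K3ʷ: a \to c = undefined \to 1 = undefined  [any arg is the third value ⇒ result is the third value]
c \to a = 1 \to undefined = undefined
(a \to c) \lor (c \to a) = undefined \lor undefined = undefined
In Kleene's strong three-valued logic K3: a \to c = undefined \to 1 = 1
c \to a = 1 \to undefined = undefined
(a \to c) \lor (c \to a) = 1 \lor undefined = 1
They differ because K3ʷ and Kleene's strong three-valued logic K3 treat undefined differently under the binary connectives.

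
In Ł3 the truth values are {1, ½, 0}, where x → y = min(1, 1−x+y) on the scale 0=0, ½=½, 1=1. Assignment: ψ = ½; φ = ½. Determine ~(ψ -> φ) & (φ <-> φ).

ψ -> φ = ½ -> ½ = 1  [min(1, 1−½+½)]
~(ψ -> φ) = ~1 = 0
φ <-> φ = ½ <-> ½ = 1
~(ψ -> φ) & (φ <-> φ) = 0 & 1 = 0

0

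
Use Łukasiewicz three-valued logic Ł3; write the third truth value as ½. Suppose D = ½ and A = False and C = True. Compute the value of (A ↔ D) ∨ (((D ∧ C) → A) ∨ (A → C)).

True

A ↔ D = False ↔ ½ = ½  [1 − |0−½|]
D ∧ C = ½ ∧ True = ½
(D ∧ C) → A = ½ → False = ½
A → C = False → True = True
((D ∧ C) → A) ∨ (A → C) = ½ ∨ True = True
(A ↔ D) ∨ (((D ∧ C) → A) ∨ (A → C)) = ½ ∨ True = True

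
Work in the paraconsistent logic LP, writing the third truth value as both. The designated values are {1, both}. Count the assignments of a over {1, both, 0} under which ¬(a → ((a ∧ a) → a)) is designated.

a=1: 0 ·
a=both: both ✓
a=0: 0 ·

1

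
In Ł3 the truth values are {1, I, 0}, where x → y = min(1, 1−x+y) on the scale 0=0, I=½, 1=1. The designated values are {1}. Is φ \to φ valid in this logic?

Every assignment of φ over {1, I, 0} gives a value in {1}.
In particular, with φ=I: φ \to φ = 1.

Yes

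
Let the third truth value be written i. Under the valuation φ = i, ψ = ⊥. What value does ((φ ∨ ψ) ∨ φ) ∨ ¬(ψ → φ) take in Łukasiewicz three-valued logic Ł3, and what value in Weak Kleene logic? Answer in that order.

i; i

In Łukasiewicz three-valued logic Ł3: φ ∨ ψ = i ∨ ⊥ = i
(φ ∨ ψ) ∨ φ = i ∨ i = i
ψ → φ = ⊥ → i = ⊤  [min(1, 1−0+½)]
¬(ψ → φ) = ¬⊤ = ⊥
((φ ∨ ψ) ∨ φ) ∨ ¬(ψ → φ) = i ∨ ⊥ = i
In Weak Kleene logic: φ ∨ ψ = i ∨ ⊥ = i
(φ ∨ ψ) ∨ φ = i ∨ i = i
ψ → φ = ⊥ → i = i  [any arg is the third value ⇒ result is the third value]
¬(ψ → φ) = ¬i = i
((φ ∨ ψ) ∨ φ) ∨ ¬(ψ → φ) = i ∨ i = i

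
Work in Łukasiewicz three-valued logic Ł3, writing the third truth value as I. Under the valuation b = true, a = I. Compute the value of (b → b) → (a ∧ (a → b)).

b → b = true → true = true
a → b = I → true = true  [min(1, 1−½+1)]
a ∧ (a → b) = I ∧ true = I
(b → b) → (a ∧ (a → b)) = true → I = I

I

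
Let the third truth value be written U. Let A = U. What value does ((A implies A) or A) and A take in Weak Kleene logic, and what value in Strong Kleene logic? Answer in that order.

In Weak Kleene logic: A implies A = U implies U = U
(A implies A) or A = U or U = U
((A implies A) or A) and A = U and U = U
In Strong Kleene logic: A implies A = U implies U = U  [not U or U]
(A implies A) or A = U or U = U
((A implies A) or A) and A = U and U = U

U; U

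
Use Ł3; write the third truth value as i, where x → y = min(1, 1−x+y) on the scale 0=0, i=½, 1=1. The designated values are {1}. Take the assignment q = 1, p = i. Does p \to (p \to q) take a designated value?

p \to q = i \to 1 = 1  [min(1, 1−½+1)]
p \to (p \to q) = i \to 1 = 1
1 ∈ {1}.

Yes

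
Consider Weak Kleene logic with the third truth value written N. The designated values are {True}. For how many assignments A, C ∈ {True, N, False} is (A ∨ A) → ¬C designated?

Designated under: (A=True, C=False); (A=False, C=True); (A=False, C=False).

3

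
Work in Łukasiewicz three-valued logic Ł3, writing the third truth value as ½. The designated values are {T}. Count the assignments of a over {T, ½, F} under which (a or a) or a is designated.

a=T: T ✓
a=½: ½ ·
a=F: F ·

1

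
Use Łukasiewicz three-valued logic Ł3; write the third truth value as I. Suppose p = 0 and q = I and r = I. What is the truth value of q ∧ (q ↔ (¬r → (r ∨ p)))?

¬r = ¬I = I
r ∨ p = I ∨ 0 = I
¬r → (r ∨ p) = I → I = 1  [min(1, 1−½+½)]
q ↔ (¬r → (r ∨ p)) = I ↔ 1 = I
q ∧ (q ↔ (¬r → (r ∨ p))) = I ∧ I = I

I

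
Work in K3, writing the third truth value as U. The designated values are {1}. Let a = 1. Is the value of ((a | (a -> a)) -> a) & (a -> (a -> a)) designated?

a -> a = 1 -> 1 = 1
a | (a -> a) = 1 | 1 = 1
(a | (a -> a)) -> a = 1 -> 1 = 1
a -> a = 1 -> 1 = 1
a -> (a -> a) = 1 -> 1 = 1
((a | (a -> a)) -> a) & (a -> (a -> a)) = 1 & 1 = 1
1 ∈ {1}.

Yes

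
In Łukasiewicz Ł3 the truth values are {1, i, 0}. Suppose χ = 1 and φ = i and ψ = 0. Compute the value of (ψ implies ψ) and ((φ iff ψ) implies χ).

1

ψ implies ψ = 0 implies 0 = 1
φ iff ψ = i iff 0 = i
(φ iff ψ) implies χ = i implies 1 = 1
(ψ implies ψ) and ((φ iff ψ) implies χ) = 1 and 1 = 1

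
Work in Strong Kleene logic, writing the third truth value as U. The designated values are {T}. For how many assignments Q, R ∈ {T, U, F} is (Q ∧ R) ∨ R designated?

Designated under: (Q=T, R=T); (Q=U, R=T); (Q=F, R=T).

3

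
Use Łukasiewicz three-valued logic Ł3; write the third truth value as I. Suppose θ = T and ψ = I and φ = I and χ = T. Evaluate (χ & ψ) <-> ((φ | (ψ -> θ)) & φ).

χ & ψ = T & I = I
ψ -> θ = I -> T = T  [min(1, 1−½+1)]
φ | (ψ -> θ) = I | T = T
(φ | (ψ -> θ)) & φ = T & I = I
(χ & ψ) <-> ((φ | (ψ -> θ)) & φ) = I <-> I = T

T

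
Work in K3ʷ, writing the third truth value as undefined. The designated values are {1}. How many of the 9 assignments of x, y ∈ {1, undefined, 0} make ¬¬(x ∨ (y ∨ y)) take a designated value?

Designated under: (x=1, y=1); (x=1, y=0); (x=0, y=1).

3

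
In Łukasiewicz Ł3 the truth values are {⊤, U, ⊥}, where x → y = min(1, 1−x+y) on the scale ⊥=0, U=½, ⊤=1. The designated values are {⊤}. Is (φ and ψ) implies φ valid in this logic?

Yes

Every assignment of φ, ψ over {⊤, U, ⊥} gives a value in {⊤}.
In particular, with φ=U, ψ=U: (φ and ψ) implies φ = ⊤.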